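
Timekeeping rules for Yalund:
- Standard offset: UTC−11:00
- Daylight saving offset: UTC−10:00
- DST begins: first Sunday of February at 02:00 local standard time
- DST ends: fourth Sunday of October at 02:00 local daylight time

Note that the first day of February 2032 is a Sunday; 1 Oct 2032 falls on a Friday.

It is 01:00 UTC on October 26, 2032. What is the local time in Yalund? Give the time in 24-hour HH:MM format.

14:00

1 February 2032 is a Sunday, so the first Sunday is February 1.
1 October 2032 is a Friday, so the first Sunday is October 3 and the fourth is October 24.
At the standard offset (UTC−11:00), 01:00 UTC − 11h = 14:00 Yalund standard time (rolling into the previous day, 25 October 2032).
Daylight saving runs 1 February – 24 October; the standard-time date in Yalund, October 25, 2032, is outside that window, so Yalund is on standard time at UTC−11:00.
01:00 UTC − 11h = 14:00 local (rolling into the previous day, 25 October 2032).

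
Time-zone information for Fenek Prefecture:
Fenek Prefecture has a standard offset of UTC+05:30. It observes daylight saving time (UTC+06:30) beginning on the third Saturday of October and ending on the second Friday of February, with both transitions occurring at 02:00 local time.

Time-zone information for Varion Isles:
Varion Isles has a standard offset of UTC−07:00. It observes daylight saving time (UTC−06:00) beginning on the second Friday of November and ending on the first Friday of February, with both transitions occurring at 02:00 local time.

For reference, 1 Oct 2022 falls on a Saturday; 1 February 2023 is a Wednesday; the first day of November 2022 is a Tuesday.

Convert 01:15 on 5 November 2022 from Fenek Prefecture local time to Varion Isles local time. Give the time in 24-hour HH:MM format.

11:45

1 October 2022 is a Saturday, so the first Saturday is October 1 and the third is October 15.
1 February 2023 is a Wednesday, so the first Friday is February 3 and the second is February 10.
5 November 2022 lies within the daylight-saving period (15 October 2022 – 10 February 2023), so Fenek Prefecture is on daylight time, UTC+06:30.
01:15 Fenek Prefecture − 6h30m = 18:45 UTC (rolling into the previous day, 4 November 2022).
1 November 2022 is a Tuesday, so the first Friday is November 4 and the second is November 11.
1 February 2023 is a Wednesday, so the first Friday is February 3.
At the standard offset (UTC−07:00), 18:45 UTC − 7h = 11:45 Varion Isles standard time.
The standard-time date in Varion Isles, 4 November 2022, is outside the daylight-saving period (11 November 2022 – 3 February 2023), so Varion Isles is on standard time, UTC−07:00.
18:45 UTC − 7h = 11:45 Varion Isles.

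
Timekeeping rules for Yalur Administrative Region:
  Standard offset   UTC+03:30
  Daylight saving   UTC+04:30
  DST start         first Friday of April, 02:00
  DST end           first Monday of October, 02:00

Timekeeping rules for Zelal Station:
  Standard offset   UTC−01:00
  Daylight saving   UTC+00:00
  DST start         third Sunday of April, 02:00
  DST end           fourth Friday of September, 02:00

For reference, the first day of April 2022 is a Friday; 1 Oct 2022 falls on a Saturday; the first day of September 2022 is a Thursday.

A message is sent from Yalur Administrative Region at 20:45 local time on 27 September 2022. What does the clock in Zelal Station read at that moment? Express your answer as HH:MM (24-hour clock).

15:15

1 April 2022 is a Friday, so the first Friday is April 1.
1 October 2022 is a Saturday, so the first Monday is October 3.
Daylight saving runs 1 April – 3 October; 27 September 2022 is inside that window, so Yalur Administrative Region is at UTC+04:30.
20:45 Yalur Administrative Region − 4h30m = 16:15 UTC.
1 April 2022 is a Friday, so the first Sunday is April 3 and the third is April 17.
1 September 2022 is a Thursday, so the first Friday is September 2 and the fourth is September 23.
At the standard offset (UTC−01:00), 16:15 UTC − 1h = 15:15 Zelal Station standard time.
The standard-time date in Zelal Station, 27 September 2022, does not fall between 17 April and 23 September, so daylight saving is not in effect and Zelal Station is at UTC−01:00.
16:15 UTC − 1h = 15:15 Zelal Station.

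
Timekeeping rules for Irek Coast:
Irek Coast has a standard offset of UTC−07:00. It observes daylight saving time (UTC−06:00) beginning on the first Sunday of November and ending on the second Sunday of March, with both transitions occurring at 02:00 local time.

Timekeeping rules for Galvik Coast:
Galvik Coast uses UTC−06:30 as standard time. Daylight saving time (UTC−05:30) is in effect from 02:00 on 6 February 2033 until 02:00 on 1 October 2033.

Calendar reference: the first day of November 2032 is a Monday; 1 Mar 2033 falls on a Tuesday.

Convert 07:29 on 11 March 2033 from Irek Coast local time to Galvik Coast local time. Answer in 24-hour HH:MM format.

1 November 2032 is a Monday, so the first Sunday is November 7.
1 March 2033 is a Tuesday, so the first Sunday is March 6 and the second is March 13.
11 March 2033 falls between 7 November 2032 and 13 March 2033, so daylight saving is in effect and Irek Coast is at UTC−06:00.
07:29 Irek Coast + 6h = 13:29 UTC.
At the standard offset (UTC−06:30), 13:29 UTC − 6h30m = 06:59 Galvik Coast standard time.
Daylight saving runs 6 February – 1 October; the standard-time date in Galvik Coast, 11 March 2033, is inside that window, so Galvik Coast is at UTC−05:30.
13:29 UTC − 5h30m = 07:59 Galvik Coast.

07:59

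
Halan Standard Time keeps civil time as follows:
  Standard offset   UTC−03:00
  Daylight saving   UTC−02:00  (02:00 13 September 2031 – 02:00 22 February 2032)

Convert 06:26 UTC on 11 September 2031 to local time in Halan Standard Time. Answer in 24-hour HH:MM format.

At the standard offset (UTC−03:00), 06:26 UTC − 3h = 03:26 Halan Standard Time standard time.
The standard-time date in Halan Standard Time, 11 September 2031, does not fall between 13 September 2031 and 22 February 2032, so daylight saving is not in effect and Halan Standard Time is at UTC−03:00.
06:26 UTC − 3h = 03:26 local.

03:26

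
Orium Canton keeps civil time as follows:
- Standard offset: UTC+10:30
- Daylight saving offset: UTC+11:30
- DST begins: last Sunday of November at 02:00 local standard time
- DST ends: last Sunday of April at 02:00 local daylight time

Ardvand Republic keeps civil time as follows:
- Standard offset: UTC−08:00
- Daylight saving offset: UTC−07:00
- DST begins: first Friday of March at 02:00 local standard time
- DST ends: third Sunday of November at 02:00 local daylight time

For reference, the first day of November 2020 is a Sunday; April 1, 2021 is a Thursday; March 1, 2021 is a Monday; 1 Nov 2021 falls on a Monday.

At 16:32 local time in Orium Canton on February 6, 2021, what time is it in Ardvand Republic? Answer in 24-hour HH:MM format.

21:02

1 November 2020 is a Sunday, so Sundays fall on 1, 8, 15, 22, 29; the last is November 29.
1 April 2021 is a Thursday, so Sundays fall on 4, 11, 18, 25; the last is April 25.
Daylight saving runs 29 November 2020 – 25 April 2021; February 6, 2021 is inside that window, so Orium Canton is at UTC+11:30.
16:32 Orium Canton − 11h30m = 05:02 UTC.
1 March 2021 is a Monday, so the first Friday is March 5.
1 November 2021 is a Monday, so the first Sunday is November 7 and the third is November 21.
At the standard offset (UTC−08:00), 05:02 UTC − 8h = 21:02 Ardvand Republic standard time (rolling into the previous day, 5 February 2021).
Daylight saving runs 5 March – 21 November; the standard-time date in Ardvand Republic, February 5, 2021, is outside that window, so Ardvand Republic is on standard time at UTC−08:00.
05:02 UTC − 8h = 21:02 Ardvand Republic (rolling into the previous day, 5 February 2021).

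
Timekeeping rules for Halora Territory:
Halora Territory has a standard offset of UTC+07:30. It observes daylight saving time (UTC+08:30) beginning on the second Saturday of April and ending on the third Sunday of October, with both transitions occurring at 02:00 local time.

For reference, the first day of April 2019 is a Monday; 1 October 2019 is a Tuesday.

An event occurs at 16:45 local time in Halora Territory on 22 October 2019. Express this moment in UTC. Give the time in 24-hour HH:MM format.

1 April 2019 is a Monday, so the first Saturday is April 6 and the second is April 13.
1 October 2019 is a Tuesday, so the first Sunday is October 6 and the third is October 20.
22 October 2019 is outside the daylight-saving period (13 April – 20 October), so Halora Territory is on standard time, UTC+07:30.
16:45 local − 7h30m = 09:15 UTC.

09:15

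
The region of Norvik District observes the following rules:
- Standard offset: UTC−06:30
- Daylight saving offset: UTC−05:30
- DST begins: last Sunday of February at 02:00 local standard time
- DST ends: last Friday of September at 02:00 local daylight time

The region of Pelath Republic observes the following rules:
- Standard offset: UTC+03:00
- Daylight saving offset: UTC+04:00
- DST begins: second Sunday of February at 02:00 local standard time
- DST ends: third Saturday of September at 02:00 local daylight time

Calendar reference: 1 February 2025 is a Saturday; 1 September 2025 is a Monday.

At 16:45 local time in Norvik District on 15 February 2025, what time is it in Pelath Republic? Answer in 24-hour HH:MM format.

03:15

1 February 2025 is a Saturday, so Sundays fall on 2, 9, 16, 23; the last is February 23.
1 September 2025 is a Monday, so Fridays fall on 5, 12, 19, 26; the last is September 26.
Daylight saving runs 23 February – 26 September; 15 February 2025 is outside that window, so Norvik District is on standard time at UTC−06:30.
16:45 Norvik District + 6h30m = 23:15 UTC.
1 February 2025 is a Saturday, so the first Sunday is February 2 and the second is February 9.
1 September 2025 is a Monday, so the first Saturday is September 6 and the third is September 20.
At the standard offset (UTC+03:00), 23:15 UTC + 3h = 02:15 Pelath Republic standard time (rolling into the next day, 16 February 2025).
The standard-time date in Pelath Republic, 16 February 2025, falls between 9 February and 20 September, so daylight saving is in effect and Pelath Republic is at UTC+04:00.
23:15 UTC + 4h = 03:15 Pelath Republic (rolling into the next day, 16 February 2025).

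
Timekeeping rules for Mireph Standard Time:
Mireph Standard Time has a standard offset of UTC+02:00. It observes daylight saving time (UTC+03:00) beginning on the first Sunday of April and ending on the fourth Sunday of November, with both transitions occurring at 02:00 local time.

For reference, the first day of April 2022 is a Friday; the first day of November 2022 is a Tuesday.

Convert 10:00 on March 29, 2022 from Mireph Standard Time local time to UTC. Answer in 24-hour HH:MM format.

08:00

1 April 2022 is a Friday, so the first Sunday is April 3.
1 November 2022 is a Tuesday, so the first Sunday is November 6 and the fourth is November 27.
Daylight saving runs 3 April – 27 November; March 29, 2022 is outside that window, so Mireph Standard Time is on standard time at UTC+02:00.
10:00 local − 2h = 08:00 UTC.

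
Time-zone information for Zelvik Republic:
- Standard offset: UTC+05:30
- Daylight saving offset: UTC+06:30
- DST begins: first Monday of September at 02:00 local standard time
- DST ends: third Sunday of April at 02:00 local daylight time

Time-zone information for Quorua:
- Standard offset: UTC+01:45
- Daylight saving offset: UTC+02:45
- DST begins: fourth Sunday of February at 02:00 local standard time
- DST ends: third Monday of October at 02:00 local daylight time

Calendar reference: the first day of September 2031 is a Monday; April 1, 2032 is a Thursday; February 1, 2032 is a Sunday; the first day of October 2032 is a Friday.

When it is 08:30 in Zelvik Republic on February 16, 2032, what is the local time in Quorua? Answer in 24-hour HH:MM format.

03:45

1 September 2031 is a Monday, so the first Monday is September 1.
1 April 2032 is a Thursday, so the first Sunday is April 4 and the third is April 18.
February 16, 2032 falls between 1 September 2031 and 18 April 2032, so daylight saving is in effect and Zelvik Republic is at UTC+06:30.
08:30 Zelvik Republic − 6h30m = 02:00 UTC.
1 February 2032 is a Sunday, so the first Sunday is February 1 and the fourth is February 22.
1 October 2032 is a Friday, so the first Monday is October 4 and the third is October 18.
At the standard offset (UTC+01:45), 02:00 UTC + 1h45m = 03:45 Quorua standard time.
Daylight saving runs 22 February – 18 October; the standard-time date in Quorua, February 16, 2032, is outside that window, so Quorua is on standard time at UTC+01:45.
02:00 UTC + 1h45m = 03:45 Quorua.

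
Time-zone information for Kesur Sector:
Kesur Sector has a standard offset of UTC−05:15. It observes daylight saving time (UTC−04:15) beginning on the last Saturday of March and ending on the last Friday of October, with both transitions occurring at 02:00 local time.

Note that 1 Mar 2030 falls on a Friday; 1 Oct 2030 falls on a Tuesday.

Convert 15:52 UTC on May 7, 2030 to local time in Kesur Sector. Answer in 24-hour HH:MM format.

11:37

1 March 2030 is a Friday, so Saturdays fall on 2, 9, 16, 23, 30; the last is March 30.
1 October 2030 is a Tuesday, so Fridays fall on 4, 11, 18, 25; the last is October 25.
At the standard offset (UTC−05:15), 15:52 UTC − 5h15m = 10:37 Kesur Sector standard time.
The standard-time date in Kesur Sector, May 7, 2030, lies within the daylight-saving period (30 March – 25 October), so Kesur Sector is on daylight time, UTC−04:15.
15:52 UTC − 4h15m = 11:37 local.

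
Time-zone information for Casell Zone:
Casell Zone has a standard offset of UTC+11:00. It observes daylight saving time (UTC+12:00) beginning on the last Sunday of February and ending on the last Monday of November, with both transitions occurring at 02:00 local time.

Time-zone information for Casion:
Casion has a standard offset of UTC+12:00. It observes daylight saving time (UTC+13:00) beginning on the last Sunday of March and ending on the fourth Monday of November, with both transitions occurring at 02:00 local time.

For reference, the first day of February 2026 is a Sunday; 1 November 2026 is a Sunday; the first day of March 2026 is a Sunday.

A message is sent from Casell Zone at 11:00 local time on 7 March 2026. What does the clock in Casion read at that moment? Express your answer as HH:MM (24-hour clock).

11:00

1 February 2026 is a Sunday, so Sundays fall on 1, 8, 15, 22; the last is February 22.
1 November 2026 is a Sunday, so Mondays fall on 2, 9, 16, 23, 30; the last is November 30.
7 March 2026 falls between 22 February and 30 November, so daylight saving is in effect and Casell Zone is at UTC+12:00.
11:00 Casell Zone − 12h = 23:00 UTC (rolling into the previous day, 6 March 2026).
1 March 2026 is a Sunday, so Sundays fall on 1, 8, 15, 22, 29; the last is March 29.
1 November 2026 is a Sunday, so the first Monday is November 2 and the fourth is November 23.
At the standard offset (UTC+12:00), 23:00 UTC + 12h = 11:00 Casion standard time (rolling into the next day, 7 March 2026).
The standard-time date in Casion, 7 March 2026, does not fall between 29 March and 23 November, so daylight saving is not in effect and Casion is at UTC+12:00.
23:00 UTC + 12h = 11:00 Casion (rolling into the next day, 7 March 2026).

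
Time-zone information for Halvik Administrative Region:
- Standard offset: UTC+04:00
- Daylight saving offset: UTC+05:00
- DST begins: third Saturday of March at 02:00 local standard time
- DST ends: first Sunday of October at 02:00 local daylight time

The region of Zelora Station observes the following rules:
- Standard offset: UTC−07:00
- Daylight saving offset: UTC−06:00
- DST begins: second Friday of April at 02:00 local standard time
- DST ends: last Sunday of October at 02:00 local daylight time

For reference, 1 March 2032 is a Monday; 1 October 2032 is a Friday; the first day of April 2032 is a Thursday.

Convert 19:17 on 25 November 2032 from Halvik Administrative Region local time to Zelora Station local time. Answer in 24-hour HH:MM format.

1 March 2032 is a Monday, so the first Saturday is March 6 and the third is March 20.
1 October 2032 is a Friday, so the first Sunday is October 3.
25 November 2032 does not fall between 20 March and 3 October, so daylight saving is not in effect and Halvik Administrative Region is at UTC+04:00.
19:17 Halvik Administrative Region − 4h = 15:17 UTC.
1 April 2032 is a Thursday, so the first Friday is April 2 and the second is April 9.
1 October 2032 is a Friday, so Sundays fall on 3, 10, 17, 24, 31; the last is October 31.
At the standard offset (UTC−07:00), 15:17 UTC − 7h = 08:17 Zelora Station standard time.
Daylight saving runs 9 April – 31 October; the standard-time date in Zelora Station, 25 November 2032, is outside that window, so Zelora Station is on standard time at UTC−07:00.
15:17 UTC − 7h = 08:17 Zelora Station.

08:17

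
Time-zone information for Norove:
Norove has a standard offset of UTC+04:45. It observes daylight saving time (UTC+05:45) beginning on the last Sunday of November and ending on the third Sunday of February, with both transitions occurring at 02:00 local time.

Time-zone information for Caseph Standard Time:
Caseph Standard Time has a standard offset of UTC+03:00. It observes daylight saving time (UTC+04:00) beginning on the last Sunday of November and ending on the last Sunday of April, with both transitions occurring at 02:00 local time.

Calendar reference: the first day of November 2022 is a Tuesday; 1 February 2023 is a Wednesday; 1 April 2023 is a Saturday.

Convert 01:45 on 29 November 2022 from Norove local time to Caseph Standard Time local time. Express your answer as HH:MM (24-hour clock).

1 November 2022 is a Tuesday, so Sundays fall on 6, 13, 20, 27; the last is November 27.
1 February 2023 is a Wednesday, so the first Sunday is February 5 and the third is February 19.
29 November 2022 lies within the daylight-saving period (27 November 2022 – 19 February 2023), so Norove is on daylight time, UTC+05:45.
01:45 Norove − 5h45m = 20:00 UTC (rolling into the previous day, 28 November 2022).
1 November 2022 is a Tuesday, so Sundays fall on 6, 13, 20, 27; the last is November 27.
1 April 2023 is a Saturday, so Sundays fall on 2, 9, 16, 23, 30; the last is April 30.
At the standard offset (UTC+03:00), 20:00 UTC + 3h = 23:00 Caseph Standard Time standard time.
The standard-time date in Caseph Standard Time, 28 November 2022, falls between 27 November 2022 and 30 April 2023, so daylight saving is in effect and Caseph Standard Time is at UTC+04:00.
20:00 UTC + 4h = 00:00 Caseph Standard Time (rolling into the next day, 29 November 2022).

00:00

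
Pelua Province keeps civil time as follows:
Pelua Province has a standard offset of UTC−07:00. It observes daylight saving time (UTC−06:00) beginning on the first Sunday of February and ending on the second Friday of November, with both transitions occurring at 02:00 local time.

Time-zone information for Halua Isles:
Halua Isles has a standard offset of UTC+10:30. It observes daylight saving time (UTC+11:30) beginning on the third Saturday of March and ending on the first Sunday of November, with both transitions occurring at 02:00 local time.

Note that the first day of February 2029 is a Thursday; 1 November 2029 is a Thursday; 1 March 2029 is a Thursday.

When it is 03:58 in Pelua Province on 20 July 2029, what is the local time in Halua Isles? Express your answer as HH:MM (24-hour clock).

1 February 2029 is a Thursday, so the first Sunday is February 4.
1 November 2029 is a Thursday, so the first Friday is November 2 and the second is November 9.
20 July 2029 falls between 4 February and 9 November, so daylight saving is in effect and Pelua Province is at UTC−06:00.
03:58 Pelua Province + 6h = 09:58 UTC.
1 March 2029 is a Thursday, so the first Saturday is March 3 and the third is March 17.
1 November 2029 is a Thursday, so the first Sunday is November 4.
At the standard offset (UTC+10:30), 09:58 UTC + 10h30m = 20:28 Halua Isles standard time.
The standard-time date in Halua Isles, 20 July 2029, falls between 17 March and 4 November, so daylight saving is in effect and Halua Isles is at UTC+11:30.
09:58 UTC + 11h30m = 21:28 Halua Isles.

21:28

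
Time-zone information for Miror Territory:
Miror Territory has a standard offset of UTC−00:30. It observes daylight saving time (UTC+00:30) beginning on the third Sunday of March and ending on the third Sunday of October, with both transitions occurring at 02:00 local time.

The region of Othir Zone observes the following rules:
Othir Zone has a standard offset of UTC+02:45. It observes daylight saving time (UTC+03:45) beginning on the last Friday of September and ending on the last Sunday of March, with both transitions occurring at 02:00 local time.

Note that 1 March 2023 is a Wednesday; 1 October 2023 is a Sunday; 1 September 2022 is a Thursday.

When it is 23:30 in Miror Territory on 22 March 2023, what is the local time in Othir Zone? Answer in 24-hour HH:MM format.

1 March 2023 is a Wednesday, so the first Sunday is March 5 and the third is March 19.
1 October 2023 is a Sunday, so the first Sunday is October 1 and the third is October 15.
22 March 2023 falls between 19 March and 15 October, so daylight saving is in effect and Miror Territory is at UTC+00:30.
23:30 Miror Territory − 0h30m = 23:00 UTC.
1 September 2022 is a Thursday, so Fridays fall on 2, 9, 16, 23, 30; the last is September 30.
1 March 2023 is a Wednesday, so Sundays fall on 5, 12, 19, 26; the last is March 26.
At the standard offset (UTC+02:45), 23:00 UTC + 2h45m = 01:45 Othir Zone standard time (rolling into the next day, 23 March 2023).
The standard-time date in Othir Zone, 23 March 2023, lies within the daylight-saving period (30 September 2022 – 26 March 2023), so Othir Zone is on daylight time, UTC+03:45.
23:00 UTC + 3h45m = 02:45 Othir Zone (rolling into the next day, 23 March 2023).

02:45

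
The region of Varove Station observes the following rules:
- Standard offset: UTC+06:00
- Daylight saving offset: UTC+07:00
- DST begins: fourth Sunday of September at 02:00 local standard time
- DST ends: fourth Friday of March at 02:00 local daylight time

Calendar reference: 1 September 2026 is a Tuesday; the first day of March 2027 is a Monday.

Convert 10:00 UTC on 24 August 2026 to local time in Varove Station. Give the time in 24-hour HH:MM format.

1 September 2026 is a Tuesday, so the first Sunday is September 6 and the fourth is September 27.
1 March 2027 is a Monday, so the first Friday is March 5 and the fourth is March 26.
At the standard offset (UTC+06:00), 10:00 UTC + 6h = 16:00 Varove Station standard time.
The standard-time date in Varove Station, 24 August 2026, does not fall between 27 September 2026 and 26 March 2027, so daylight saving is not in effect and Varove Station is at UTC+06:00.
10:00 UTC + 6h = 16:00 local.

16:00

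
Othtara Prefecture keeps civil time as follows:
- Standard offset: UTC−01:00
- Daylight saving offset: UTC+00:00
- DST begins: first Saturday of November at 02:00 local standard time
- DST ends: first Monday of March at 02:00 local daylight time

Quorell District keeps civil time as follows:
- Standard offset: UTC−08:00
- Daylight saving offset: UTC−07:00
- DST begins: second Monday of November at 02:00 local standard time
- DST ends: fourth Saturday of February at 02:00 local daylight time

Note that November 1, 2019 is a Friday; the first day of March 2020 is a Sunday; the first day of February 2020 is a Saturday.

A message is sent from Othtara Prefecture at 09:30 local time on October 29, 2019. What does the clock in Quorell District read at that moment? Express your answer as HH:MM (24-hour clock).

1 November 2019 is a Friday, so the first Saturday is November 2.
1 March 2020 is a Sunday, so the first Monday is March 2.
October 29, 2019 does not fall between 2 November 2019 and 2 March 2020, so daylight saving is not in effect and Othtara Prefecture is at UTC−01:00.
09:30 Othtara Prefecture + 1h = 10:30 UTC.
1 November 2019 is a Friday, so the first Monday is November 4 and the second is November 11.
1 February 2020 is a Saturday, so the first Saturday is February 1 and the fourth is February 22.
At the standard offset (UTC−08:00), 10:30 UTC − 8h = 02:30 Quorell District standard time.
The standard-time date in Quorell District, October 29, 2019, does not fall between 11 November 2019 and 22 February 2020, so daylight saving is not in effect and Quorell District is at UTC−08:00.
10:30 UTC − 8h = 02:30 Quorell District.

02:30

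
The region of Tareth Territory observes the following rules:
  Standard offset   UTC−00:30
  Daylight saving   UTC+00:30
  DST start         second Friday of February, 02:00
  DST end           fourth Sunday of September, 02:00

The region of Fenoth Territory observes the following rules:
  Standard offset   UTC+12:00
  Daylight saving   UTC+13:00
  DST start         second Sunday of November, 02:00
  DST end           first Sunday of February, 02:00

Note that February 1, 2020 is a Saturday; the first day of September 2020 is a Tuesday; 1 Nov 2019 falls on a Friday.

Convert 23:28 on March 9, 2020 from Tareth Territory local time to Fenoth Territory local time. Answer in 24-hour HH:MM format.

1 February 2020 is a Saturday, so the first Friday is February 7 and the second is February 14.
1 September 2020 is a Tuesday, so the first Sunday is September 6 and the fourth is September 27.
Daylight saving runs 14 February – 27 September; March 9, 2020 is inside that window, so Tareth Territory is at UTC+00:30.
23:28 Tareth Territory − 0h30m = 22:58 UTC.
1 November 2019 is a Friday, so the first Sunday is November 3 and the second is November 10.
1 February 2020 is a Saturday, so the first Sunday is February 2.
At the standard offset (UTC+12:00), 22:58 UTC + 12h = 10:58 Fenoth Territory standard time (rolling into the next day, 10 March 2020).
The standard-time date in Fenoth Territory, March 10, 2020, is outside the daylight-saving period (10 November 2019 – 2 February 2020), so Fenoth Territory is on standard time, UTC+12:00.
22:58 UTC + 12h = 10:58 Fenoth Territory (rolling into the next day, 10 March 2020).

10:58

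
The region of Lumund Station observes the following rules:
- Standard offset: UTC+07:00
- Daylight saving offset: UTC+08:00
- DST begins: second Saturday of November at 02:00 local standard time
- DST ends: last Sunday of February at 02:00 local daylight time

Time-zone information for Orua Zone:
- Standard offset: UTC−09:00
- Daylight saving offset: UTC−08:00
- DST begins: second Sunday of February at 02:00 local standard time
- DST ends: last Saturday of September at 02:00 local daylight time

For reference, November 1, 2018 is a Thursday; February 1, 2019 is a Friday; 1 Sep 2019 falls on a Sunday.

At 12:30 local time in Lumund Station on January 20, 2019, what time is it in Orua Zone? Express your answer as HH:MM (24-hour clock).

1 November 2018 is a Thursday, so the first Saturday is November 3 and the second is November 10.
1 February 2019 is a Friday, so Sundays fall on 3, 10, 17, 24; the last is February 24.
January 20, 2019 lies within the daylight-saving period (10 November 2018 – 24 February 2019), so Lumund Station is on daylight time, UTC+08:00.
12:30 Lumund Station − 8h = 04:30 UTC.
1 February 2019 is a Friday, so the first Sunday is February 3 and the second is February 10.
1 September 2019 is a Sunday, so Saturdays fall on 7, 14, 21, 28; the last is September 28.
At the standard offset (UTC−09:00), 04:30 UTC − 9h = 19:30 Orua Zone standard time (rolling into the previous day, 19 January 2019).
The standard-time date in Orua Zone, January 19, 2019, is outside the daylight-saving period (10 February – 28 September), so Orua Zone is on standard time, UTC−09:00.
04:30 UTC − 9h = 19:30 Orua Zone (rolling into the previous day, 19 January 2019).

19:30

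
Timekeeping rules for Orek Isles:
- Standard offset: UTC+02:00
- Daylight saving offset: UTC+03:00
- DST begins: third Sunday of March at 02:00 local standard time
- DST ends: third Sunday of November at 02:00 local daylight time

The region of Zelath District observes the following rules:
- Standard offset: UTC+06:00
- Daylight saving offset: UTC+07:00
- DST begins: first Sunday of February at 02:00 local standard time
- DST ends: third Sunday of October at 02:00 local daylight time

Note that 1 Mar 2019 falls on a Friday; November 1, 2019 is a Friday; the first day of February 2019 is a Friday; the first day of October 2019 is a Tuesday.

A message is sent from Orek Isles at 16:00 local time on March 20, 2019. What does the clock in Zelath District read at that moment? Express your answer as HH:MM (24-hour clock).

20:00

1 March 2019 is a Friday, so the first Sunday is March 3 and the third is March 17.
1 November 2019 is a Friday, so the first Sunday is November 3 and the third is November 17.
March 20, 2019 falls between 17 March and 17 November, so daylight saving is in effect and Orek Isles is at UTC+03:00.
16:00 Orek Isles − 3h = 13:00 UTC.
1 February 2019 is a Friday, so the first Sunday is February 3.
1 October 2019 is a Tuesday, so the first Sunday is October 6 and the third is October 20.
At the standard offset (UTC+06:00), 13:00 UTC + 6h = 19:00 Zelath District standard time.
The standard-time date in Zelath District, March 20, 2019, lies within the daylight-saving period (3 February – 20 October), so Zelath District is on daylight time, UTC+07:00.
13:00 UTC + 7h = 20:00 Zelath District.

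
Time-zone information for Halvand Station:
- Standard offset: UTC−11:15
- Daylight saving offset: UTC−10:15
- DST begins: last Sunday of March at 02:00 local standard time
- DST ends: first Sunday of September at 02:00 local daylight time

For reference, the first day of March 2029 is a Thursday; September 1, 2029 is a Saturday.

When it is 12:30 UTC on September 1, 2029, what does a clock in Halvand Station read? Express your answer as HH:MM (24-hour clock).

02:15

1 March 2029 is a Thursday, so Sundays fall on 4, 11, 18, 25; the last is March 25.
1 September 2029 is a Saturday, so the first Sunday is September 2.
At the standard offset (UTC−11:15), 12:30 UTC − 11h15m = 01:15 Halvand Station standard time.
Daylight saving runs 25 March – 2 September; the standard-time date in Halvand Station, September 1, 2029, is inside that window, so Halvand Station is at UTC−10:15.
12:30 UTC − 10h15m = 02:15 local.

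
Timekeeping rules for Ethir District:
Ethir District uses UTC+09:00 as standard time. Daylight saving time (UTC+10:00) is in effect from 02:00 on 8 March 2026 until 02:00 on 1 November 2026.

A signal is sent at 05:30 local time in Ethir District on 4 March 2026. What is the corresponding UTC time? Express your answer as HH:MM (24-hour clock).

4 March 2026 does not fall between 8 March and 1 November, so daylight saving is not in effect and Ethir District is at UTC+09:00.
05:30 local − 9h = 20:30 UTC (rolling into the previous day, 3 March 2026).

20:30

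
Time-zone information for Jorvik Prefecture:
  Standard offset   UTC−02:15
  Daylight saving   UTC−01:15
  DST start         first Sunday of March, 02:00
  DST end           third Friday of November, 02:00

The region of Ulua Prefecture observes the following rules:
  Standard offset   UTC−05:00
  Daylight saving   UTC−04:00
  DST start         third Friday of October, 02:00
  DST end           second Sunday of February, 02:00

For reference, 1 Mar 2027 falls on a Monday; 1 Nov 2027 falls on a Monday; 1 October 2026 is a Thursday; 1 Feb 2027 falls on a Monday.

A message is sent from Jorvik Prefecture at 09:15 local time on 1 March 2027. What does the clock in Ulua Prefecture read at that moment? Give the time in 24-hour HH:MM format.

06:30

1 March 2027 is a Monday, so the first Sunday is March 7.
1 November 2027 is a Monday, so the first Friday is November 5 and the third is November 19.
1 March 2027 does not fall between 7 March and 19 November, so daylight saving is not in effect and Jorvik Prefecture is at UTC−02:15.
09:15 Jorvik Prefecture + 2h15m = 11:30 UTC.
1 October 2026 is a Thursday, so the first Friday is October 2 and the third is October 16.
1 February 2027 is a Monday, so the first Sunday is February 7 and the second is February 14.
At the standard offset (UTC−05:00), 11:30 UTC − 5h = 06:30 Ulua Prefecture standard time.
The standard-time date in Ulua Prefecture, 1 March 2027, is outside the daylight-saving period (16 October 2026 – 14 February 2027), so Ulua Prefecture is on standard time, UTC−05:00.
11:30 UTC − 5h = 06:30 Ulua Prefecture.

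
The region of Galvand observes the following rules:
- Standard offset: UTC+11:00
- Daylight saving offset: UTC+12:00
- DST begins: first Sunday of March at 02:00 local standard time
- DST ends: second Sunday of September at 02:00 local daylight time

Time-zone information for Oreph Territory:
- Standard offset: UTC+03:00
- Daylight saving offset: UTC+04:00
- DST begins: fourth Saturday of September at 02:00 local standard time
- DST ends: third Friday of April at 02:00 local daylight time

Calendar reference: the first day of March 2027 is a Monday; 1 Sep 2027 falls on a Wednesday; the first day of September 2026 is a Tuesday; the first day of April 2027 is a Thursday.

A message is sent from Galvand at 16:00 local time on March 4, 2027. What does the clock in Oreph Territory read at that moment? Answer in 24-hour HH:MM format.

1 March 2027 is a Monday, so the first Sunday is March 7.
1 September 2027 is a Wednesday, so the first Sunday is September 5 and the second is September 12.
March 4, 2027 does not fall between 7 March and 12 September, so daylight saving is not in effect and Galvand is at UTC+11:00.
16:00 Galvand − 11h = 05:00 UTC.
1 September 2026 is a Tuesday, so the first Saturday is September 5 and the fourth is September 26.
1 April 2027 is a Thursday, so the first Friday is April 2 and the third is April 16.
At the standard offset (UTC+03:00), 05:00 UTC + 3h = 08:00 Oreph Territory standard time.
The standard-time date in Oreph Territory, March 4, 2027, lies within the daylight-saving period (26 September 2026 – 16 April 2027), so Oreph Territory is on daylight time, UTC+04:00.
05:00 UTC + 4h = 09:00 Oreph Territory.

09:00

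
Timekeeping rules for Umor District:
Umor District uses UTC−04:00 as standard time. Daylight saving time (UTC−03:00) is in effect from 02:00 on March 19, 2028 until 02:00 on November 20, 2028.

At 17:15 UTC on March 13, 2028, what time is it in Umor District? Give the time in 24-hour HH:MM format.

13:15

At the standard offset (UTC−04:00), 17:15 UTC − 4h = 13:15 Umor District standard time.
The standard-time date in Umor District, March 13, 2028, is outside the daylight-saving period (19 March – 20 November), so Umor District is on standard time, UTC−04:00.
17:15 UTC − 4h = 13:15 local.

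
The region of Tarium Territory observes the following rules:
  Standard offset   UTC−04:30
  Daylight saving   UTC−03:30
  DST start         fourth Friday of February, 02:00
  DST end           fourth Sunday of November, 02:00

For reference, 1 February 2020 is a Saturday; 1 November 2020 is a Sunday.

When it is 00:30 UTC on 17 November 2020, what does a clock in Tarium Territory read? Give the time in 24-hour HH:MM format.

1 February 2020 is a Saturday, so the first Friday is February 7 and the fourth is February 28.
1 November 2020 is a Sunday, so the first Sunday is November 1 and the fourth is November 22.
At the standard offset (UTC−04:30), 00:30 UTC − 4h30m = 20:00 Tarium Territory standard time (rolling into the previous day, 16 November 2020).
The standard-time date in Tarium Territory, 16 November 2020, lies within the daylight-saving period (28 February – 22 November), so Tarium Territory is on daylight time, UTC−03:30.
00:30 UTC − 3h30m = 21:00 local (rolling into the previous day, 16 November 2020).

21:00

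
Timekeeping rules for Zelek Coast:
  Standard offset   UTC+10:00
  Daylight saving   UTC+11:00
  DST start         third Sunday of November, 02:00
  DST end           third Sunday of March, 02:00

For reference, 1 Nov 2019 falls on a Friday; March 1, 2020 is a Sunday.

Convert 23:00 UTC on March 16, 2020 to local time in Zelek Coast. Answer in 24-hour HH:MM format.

1 November 2019 is a Friday, so the first Sunday is November 3 and the third is November 17.
1 March 2020 is a Sunday, so the first Sunday is March 1 and the third is March 15.
At the standard offset (UTC+10:00), 23:00 UTC + 10h = 09:00 Zelek Coast standard time (rolling into the next day, 17 March 2020).
The standard-time date in Zelek Coast, March 17, 2020, does not fall between 17 November 2019 and 15 March 2020, so daylight saving is not in effect and Zelek Coast is at UTC+10:00.
23:00 UTC + 10h = 09:00 local (rolling into the next day, 17 March 2020).

09:00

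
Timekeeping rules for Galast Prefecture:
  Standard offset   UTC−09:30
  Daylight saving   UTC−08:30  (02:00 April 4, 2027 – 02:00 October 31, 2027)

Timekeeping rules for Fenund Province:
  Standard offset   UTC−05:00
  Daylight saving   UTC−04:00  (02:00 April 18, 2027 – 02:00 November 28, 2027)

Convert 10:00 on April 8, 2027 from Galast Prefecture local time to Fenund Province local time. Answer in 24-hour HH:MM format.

13:30

April 8, 2027 falls between 4 April and 31 October, so daylight saving is in effect and Galast Prefecture is at UTC−08:30.
10:00 Galast Prefecture + 8h30m = 18:30 UTC.
At the standard offset (UTC−05:00), 18:30 UTC − 5h = 13:30 Fenund Province standard time.
The standard-time date in Fenund Province, April 8, 2027, does not fall between 18 April and 28 November, so daylight saving is not in effect and Fenund Province is at UTC−05:00.
18:30 UTC − 5h = 13:30 Fenund Province.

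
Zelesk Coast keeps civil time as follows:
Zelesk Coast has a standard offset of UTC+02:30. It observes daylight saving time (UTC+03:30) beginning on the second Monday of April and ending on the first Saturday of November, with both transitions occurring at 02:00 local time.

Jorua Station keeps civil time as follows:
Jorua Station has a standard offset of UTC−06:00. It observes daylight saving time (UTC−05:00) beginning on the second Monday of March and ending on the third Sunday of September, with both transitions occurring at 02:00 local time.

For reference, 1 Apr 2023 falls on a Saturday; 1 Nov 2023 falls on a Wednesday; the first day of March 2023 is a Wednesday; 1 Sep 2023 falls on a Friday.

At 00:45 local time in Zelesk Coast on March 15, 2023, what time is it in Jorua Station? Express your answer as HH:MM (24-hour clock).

1 April 2023 is a Saturday, so the first Monday is April 3 and the second is April 10.
1 November 2023 is a Wednesday, so the first Saturday is November 4.
March 15, 2023 is outside the daylight-saving period (10 April – 4 November), so Zelesk Coast is on standard time, UTC+02:30.
00:45 Zelesk Coast − 2h30m = 22:15 UTC (rolling into the previous day, 14 March 2023).
1 March 2023 is a Wednesday, so the first Monday is March 6 and the second is March 13.
1 September 2023 is a Friday, so the first Sunday is September 3 and the third is September 17.
At the standard offset (UTC−06:00), 22:15 UTC − 6h = 16:15 Jorua Station standard time.
The standard-time date in Jorua Station, March 14, 2023, falls between 13 March and 17 September, so daylight saving is in effect and Jorua Station is at UTC−05:00.
22:15 UTC − 5h = 17:15 Jorua Station.

17:15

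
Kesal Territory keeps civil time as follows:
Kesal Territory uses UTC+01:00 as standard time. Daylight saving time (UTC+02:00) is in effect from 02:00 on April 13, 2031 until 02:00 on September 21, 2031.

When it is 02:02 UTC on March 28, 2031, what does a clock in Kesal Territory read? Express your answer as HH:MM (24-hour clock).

03:02

At the standard offset (UTC+01:00), 02:02 UTC + 1h = 03:02 Kesal Territory standard time.
Daylight saving runs 13 April – 21 September; the standard-time date in Kesal Territory, March 28, 2031, is outside that window, so Kesal Territory is on standard time at UTC+01:00.
02:02 UTC + 1h = 03:02 local.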